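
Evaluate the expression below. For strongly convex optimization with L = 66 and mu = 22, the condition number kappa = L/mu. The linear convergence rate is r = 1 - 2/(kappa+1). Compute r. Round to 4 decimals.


Step 1: Compute the condition number.
kappa = L/mu = 66/22 = 3.0
Step 2: Compute the convergence rate.
r = 1 - 2/(kappa + 1) = 1 - 2*mu/(L + mu) = (L - mu)/(L + mu) = 44/88 = 0.5


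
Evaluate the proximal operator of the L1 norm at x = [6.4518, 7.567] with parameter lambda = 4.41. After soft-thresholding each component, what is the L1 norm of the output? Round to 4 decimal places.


Soft-thresholding with lambda = 4.41:
prox(6.4518) = sign(6.4518)*max(|6.4518| - 4.41, 0) = 2.0418
prox(7.567) = sign(7.567)*max(|7.567| - 4.41, 0) = 3.157
prox(x) = [2.0418, 3.157]
||prox(x)||_1 = 2.0418 + 3.157 = 5.1988


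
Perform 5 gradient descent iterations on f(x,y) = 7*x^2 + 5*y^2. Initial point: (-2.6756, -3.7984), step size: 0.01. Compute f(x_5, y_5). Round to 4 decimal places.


Gradient descent on f(x,y) = 7*x^2 + 5*y^2.
Starting point: (-2.6756, -3.7984), alpha = 0.01
Step 1: grad_x = 2*7*-2.6756 = -37.4584, grad_y = 2*5*-3.7984 = -37.984
  x_1 = -2.6756 - 0.01*-37.4584 = -2.301
  y_1 = -3.7984 - 0.01*-37.984 = -3.4186
Step 2: grad_x = 2*7*-2.301 = -32.2142, grad_y = 2*5*-3.4186 = -34.1856
  x_2 = -2.301 - 0.01*-32.2142 = -1.9789
  y_2 = -3.4186 - 0.01*-34.1856 = -3.0767
Step 3: grad_x = 2*7*-1.9789 = -27.7042, grad_y = 2*5*-3.0767 = -30.767
  x_3 = -1.9789 - 0.01*-27.7042 = -1.7018
  y_3 = -3.0767 - 0.01*-30.767 = -2.769
Step 4: grad_x = 2*7*-1.7018 = -23.8256, grad_y = 2*5*-2.769 = -27.6903
  x_4 = -1.7018 - 0.01*-23.8256 = -1.4636
  y_4 = -2.769 - 0.01*-27.6903 = -2.4921
Step 5: grad_x = 2*7*-1.4636 = -20.4901, grad_y = 2*5*-2.4921 = -24.9213
  x_5 = -1.4636 - 0.01*-20.4901 = -1.2587
  y_5 = -2.4921 - 0.01*-24.9213 = -2.2429
f(-1.2587, -2.2429) = 7*(-1.2587)^2 + 5*(-2.2429)^2 = 36.2432


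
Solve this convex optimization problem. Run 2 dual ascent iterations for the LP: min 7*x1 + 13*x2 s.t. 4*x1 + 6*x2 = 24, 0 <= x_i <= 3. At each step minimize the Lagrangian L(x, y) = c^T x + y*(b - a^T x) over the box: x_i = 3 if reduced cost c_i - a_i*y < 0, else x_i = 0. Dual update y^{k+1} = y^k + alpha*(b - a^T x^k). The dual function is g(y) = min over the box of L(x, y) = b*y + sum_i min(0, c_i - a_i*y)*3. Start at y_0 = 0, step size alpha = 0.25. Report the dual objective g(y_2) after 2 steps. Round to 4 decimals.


Dual ascent for LP: min 7*x1 + 13*x2, 4*x1 + 6*x2 = 24, 0 <= x_i <= 3
Step 1: y^k = 0.0, reduced costs: (7.0, 13.0)
  x^k = (0.0, 0.0), subgradient = b - a^T x = 24.0
  y^{k+1} = 0.0 + 0.25*24.0 = 6.0
Step 2: y^k = 6.0, reduced costs: (-17.0, -23.0)
  x^k = (3.0, 3.0), subgradient = b - a^T x = -6.0
  y^{k+1} = 6.0 + 0.25*-6.0 = 4.5
Dual objective at y_2 = 4.5: reduced costs (-11.0, -14.0), box minimizer x = (3.0, 3.0)
g(y_2) = b*y + (c1 - a1*y)*x1 + (c2 - a2*y)*x2 = 24*4.5 + (-11.0)*3.0 + (-14.0)*3.0 = 108.0 - 33.0 - 42.0 = 33.0


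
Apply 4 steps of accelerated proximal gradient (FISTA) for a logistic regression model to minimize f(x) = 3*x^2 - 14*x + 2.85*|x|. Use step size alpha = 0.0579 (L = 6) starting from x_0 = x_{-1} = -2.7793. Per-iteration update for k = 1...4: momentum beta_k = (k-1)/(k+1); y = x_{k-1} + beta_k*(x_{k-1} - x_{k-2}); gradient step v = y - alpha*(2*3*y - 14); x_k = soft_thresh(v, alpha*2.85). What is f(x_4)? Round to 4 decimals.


FISTA on f(x) = 3*x^2 - 14*x + 2.85*|x|
L = 6, alpha = 0.0579
Iteration 1: beta = 0.0, y = -2.7793 + 0.0*(-2.7793 + 2.7793) = -2.7793
  grad(y) = -30.6758, v = y - alpha*grad = -1.0032
  prox(v) = soft_thresh(-1.0032, 0.165) = -0.8382
Iteration 2: beta = 0.3333, y = -0.8382 + 0.3333*(-0.8382 + 2.7793) = -0.1911
  grad(y) = -15.1466, v = y - alpha*grad = 0.6859
  prox(v) = soft_thresh(0.6859, 0.165) = 0.5209
Iteration 3: beta = 0.5, y = 0.5209 + 0.5*(0.5209 + 0.8382) = 1.2004
  grad(y) = -6.7977, v = y - alpha*grad = 1.594
  prox(v) = soft_thresh(1.594, 0.165) = 1.429
Iteration 4: beta = 0.6, y = 1.429 + 0.6*(1.429 - 0.5209) = 1.9738
  grad(y) = -2.1572, v = y - alpha*grad = 2.0987
  prox(v) = soft_thresh(2.0987, 0.165) = 1.9337
f(x_4) = 3*1.9337^2 - 14*1.9337 + 2.85*|1.9337| = -10.3432


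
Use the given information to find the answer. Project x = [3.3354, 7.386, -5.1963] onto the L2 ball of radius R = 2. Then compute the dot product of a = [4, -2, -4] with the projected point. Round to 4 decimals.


Step 1: Compute ||x|| (intermediates to 6 decimals).
||x|| = sqrt(3.3354^2 + 7.386^2 + (-5.1963)^2) = 9.627015
Step 2: Project.
Since ||x|| > R, scale = R/||x|| = 2/9.627015 = 0.207749, proj(x) = scale * x
proj(x) = [0.692926, 1.534434, -1.079526]
Step 3: Dot product.
a^T * proj(x) = 4*0.692926 - 2*1.534434 - 4*(-1.079526) = 4.0209


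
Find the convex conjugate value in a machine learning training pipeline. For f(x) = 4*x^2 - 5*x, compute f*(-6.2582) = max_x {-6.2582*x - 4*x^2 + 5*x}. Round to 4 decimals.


f*(y) = sup_x {y*x - a*x^2 - b*x} = sup_x {(y-b)*x - a*x^2}
FOC: (y - b) - 2a*x = 0 => x* = (y - b)/(2a)
x* = (-6.2582 + 5)/(2*4) = -0.1573
f*(-6.2582) = (y-b)^2/(4a) = (-6.2582 + 5)^2/(4*4)
= 1.5831/16 = 0.0989


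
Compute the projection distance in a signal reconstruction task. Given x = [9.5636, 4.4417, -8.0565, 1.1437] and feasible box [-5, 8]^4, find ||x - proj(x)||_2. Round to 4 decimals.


Project each component onto [-5, 8].
clip(9.5636) = 8.0, clip(4.4417) = 4.4417, clip(-8.0565) = -5.0, clip(1.1437) = 1.1437
Projection = [8.0, 4.4417, -5.0, 1.1437]
Squared diffs: [2.4448, 0.0, 9.3422, 0.0]
Distance = sqrt(11.787) = 3.4332


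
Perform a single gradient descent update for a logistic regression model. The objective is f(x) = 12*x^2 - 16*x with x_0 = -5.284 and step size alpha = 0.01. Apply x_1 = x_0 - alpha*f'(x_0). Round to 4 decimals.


We compute the gradient at x_0 and apply the update.
f'(x) = 24*x - 16
f'(-5.284) = 24*-5.284 - 16 = -142.816
x_1 = -5.284 - 0.01*-142.816 = -3.8558


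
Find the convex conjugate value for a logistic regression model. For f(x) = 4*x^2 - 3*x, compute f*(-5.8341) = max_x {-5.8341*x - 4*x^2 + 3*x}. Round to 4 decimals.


f*(y) = sup_x {y*x - a*x^2 - b*x} = sup_x {(y-b)*x - a*x^2}
FOC: (y - b) - 2a*x = 0 => x* = (y - b)/(2a)
x* = (-5.8341 + 3)/(2*4) = -0.3543
f*(-5.8341) = (y-b)^2/(4a) = (-5.8341 + 3)^2/(4*4)
= 8.0321/16 = 0.502


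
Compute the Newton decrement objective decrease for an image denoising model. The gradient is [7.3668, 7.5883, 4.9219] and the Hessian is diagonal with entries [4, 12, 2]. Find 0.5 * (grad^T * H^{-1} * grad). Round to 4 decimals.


Step 1: H is diagonal, so H^(-1) * g = [1.8417, 0.6324, 2.461].
Step 2: g^T H^(-1) g = sum_i g_i^2 / H_ii
  = (7.3668)^2/4 + (7.5883)^2/12 + (4.9219)^2/2
  = 13.5674 + 4.7985 + 12.1125 = 30.4785
Step 3: Objective decrease = 0.5 * g^T H^(-1) g = 15.2393


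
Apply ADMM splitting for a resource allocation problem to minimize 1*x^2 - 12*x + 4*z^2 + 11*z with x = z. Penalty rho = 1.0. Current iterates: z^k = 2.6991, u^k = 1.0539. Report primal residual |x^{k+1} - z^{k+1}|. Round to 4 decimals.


ADMM iteration with rho = 1.0, z^k = 2.6991, u^k = 1.0539
Step 1: x-update.
Minimize 1*x^2 - 12*x + (1.0/2)*(x - 2.6991 + 1.0539)^2
FOC: (2*1 + 1.0)*x = 12 + 1.0*(2.6991 - 1.0539)
x^{k+1} = 4.5484
Step 2: z-update.
Minimize 4*z^2 + 11*z + (1.0/2)*(4.5484 - z + 1.0539)^2
FOC: (2*4 + 1.0)*z = -11 + 1.0*(4.5484 + 1.0539)
z^{k+1} = -0.5997
Step 3: u-update.
u^{k+1} = 1.0539 + 4.5484 + 0.5997 = 6.202
Step 4: Primal residual = |4.5484 + 0.5997| = 5.1481


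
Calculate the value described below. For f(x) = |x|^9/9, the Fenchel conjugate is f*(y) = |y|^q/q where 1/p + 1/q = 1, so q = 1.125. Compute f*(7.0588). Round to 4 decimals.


The conjugate exponent q satisfies 1/p + 1/q = 1.
p = 9, so q = 9/(9 - 1) = 1.125
|y|^q = 7.0588^1.125 = 9.012
f*(7.0588) = 9.012 / 1.125 = 8.0107


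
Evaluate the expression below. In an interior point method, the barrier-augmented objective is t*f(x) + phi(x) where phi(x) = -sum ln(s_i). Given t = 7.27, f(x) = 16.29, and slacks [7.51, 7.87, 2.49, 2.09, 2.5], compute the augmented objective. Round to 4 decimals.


Step 1: Compute log-barrier.
ln values: [2.0162, 2.0631, 0.9123, 0.7372, 0.9163]
phi = -(2.0162 + 2.0631 + 0.9123 + 0.7372 + 0.9163) = -6.645
Step 2: Compute augmented objective.
t*f(x) = 7.27*16.29 = 118.4283
Total = 118.4283 - 6.645 = 111.7833


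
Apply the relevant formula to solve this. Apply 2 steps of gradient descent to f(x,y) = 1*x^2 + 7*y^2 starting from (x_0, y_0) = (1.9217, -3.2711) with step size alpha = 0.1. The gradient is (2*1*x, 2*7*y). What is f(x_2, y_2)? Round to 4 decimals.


Gradient descent on f(x,y) = 1*x^2 + 7*y^2.
Starting point: (1.9217, -3.2711), alpha = 0.1
Step 1: grad_x = 2*1*1.9217 = 3.8434, grad_y = 2*7*-3.2711 = -45.7954
  x_1 = 1.9217 - 0.1*3.8434 = 1.5374
  y_1 = -3.2711 - 0.1*-45.7954 = 1.3084
Step 2: grad_x = 2*1*1.5374 = 3.0747, grad_y = 2*7*1.3084 = 18.3182
  x_2 = 1.5374 - 0.1*3.0747 = 1.2299
  y_2 = 1.3084 - 0.1*18.3182 = -0.5234
f(1.2299, -0.5234) = 1*1.2299^2 + 7*(-0.5234)^2 = 3.4301


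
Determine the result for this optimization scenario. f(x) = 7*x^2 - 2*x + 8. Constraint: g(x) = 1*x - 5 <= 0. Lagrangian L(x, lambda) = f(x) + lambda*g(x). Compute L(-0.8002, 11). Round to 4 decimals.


Step 1: Evaluate f(x).
f(-0.8002) = 7*(-0.8002)^2 - 2*(-0.8002) + 8 = 14.0826
Step 2: Evaluate g(x).
g(-0.8002) = 1*-0.8002 - 5 = -5.8002
Step 3: Compute Lagrangian.
L = 14.0826 + 11*-5.8002 = -49.7196


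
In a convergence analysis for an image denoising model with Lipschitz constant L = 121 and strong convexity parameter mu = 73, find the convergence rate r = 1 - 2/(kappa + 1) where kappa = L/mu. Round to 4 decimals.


Step 1: Compute the condition number.
kappa = L/mu = 121/73 = 1.6575
Step 2: Compute the convergence rate.
r = 1 - 2/(kappa + 1) = 1 - 2*mu/(L + mu) = (L - mu)/(L + mu) = 48/194 = 0.2474


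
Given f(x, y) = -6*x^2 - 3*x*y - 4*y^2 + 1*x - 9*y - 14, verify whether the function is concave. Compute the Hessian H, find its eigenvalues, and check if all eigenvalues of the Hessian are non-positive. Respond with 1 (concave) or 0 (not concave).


The Hessian of f(x,y) = -6*x^2 - 3*x*y - 4*y^2 + 1*x - 9*y - 14 is:
H = [[-12, -3], [-3, -8]]
Trace = -12 - 8 = -20
Determinant = -12*-8 - (-3)^2 = 87
Discriminant = (-20)^2 - 4*87 = 52.0
Eigenvalues: lambda_1 = -13.6056, lambda_2 = -6.3944
The function is concave.

1


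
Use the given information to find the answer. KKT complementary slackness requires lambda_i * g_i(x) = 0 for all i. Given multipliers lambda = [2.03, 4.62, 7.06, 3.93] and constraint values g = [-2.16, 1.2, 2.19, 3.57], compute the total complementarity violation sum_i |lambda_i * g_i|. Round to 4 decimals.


KKT complementary slackness check:
lambda_1 * g_1 = 2.03 * -2.16 = -4.3848
lambda_2 * g_2 = 4.62 * 1.2 = 5.544
lambda_3 * g_3 = 7.06 * 2.19 = 15.4614
lambda_4 * g_4 = 3.93 * 3.57 = 14.0301
Total violation = 4.3848 + 5.544 + 15.4614 + 14.0301 = 39.4203


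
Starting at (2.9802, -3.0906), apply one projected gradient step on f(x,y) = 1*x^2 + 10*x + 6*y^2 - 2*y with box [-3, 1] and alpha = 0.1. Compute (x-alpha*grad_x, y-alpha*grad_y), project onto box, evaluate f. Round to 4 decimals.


Step 1: Compute gradient at (2.9802, -3.0906).
grad_x = 2*1*2.9802 + 10 = 15.9604
grad_y = 2*6*-3.0906 - 2 = -39.0872
Step 2: Gradient step.
x_raw = 2.9802 - 0.1*15.9604 = 1.3842
y_raw = -3.0906 - 0.1*-39.0872 = 0.8181
Step 3: Project onto [-3, 1].
x_proj = clip(1.3842) = 1.0
y_proj = clip(0.8181) = 0.8181
Step 4: Evaluate f.
f(1.0, 0.8181) = 13.3797


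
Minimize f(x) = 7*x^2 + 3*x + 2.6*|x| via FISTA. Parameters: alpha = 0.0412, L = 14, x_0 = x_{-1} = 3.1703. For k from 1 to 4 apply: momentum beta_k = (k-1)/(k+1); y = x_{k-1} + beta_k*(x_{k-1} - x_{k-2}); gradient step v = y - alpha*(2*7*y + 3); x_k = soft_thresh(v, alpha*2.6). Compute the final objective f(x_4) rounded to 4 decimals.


FISTA on f(x) = 7*x^2 + 3*x + 2.6*|x|
L = 14, alpha = 0.0412
Iteration 1: beta = 0.0, y = 3.1703 + 0.0*(3.1703 - 3.1703) = 3.1703
  grad(y) = 47.3842, v = y - alpha*grad = 1.2181
  prox(v) = soft_thresh(1.2181, 0.1071) = 1.111
Iteration 2: beta = 0.3333, y = 1.111 + 0.3333*(1.111 - 3.1703) = 0.4245
  grad(y) = 8.943, v = y - alpha*grad = 0.056
  prox(v) = soft_thresh(0.056, 0.1071) = 0.0
Iteration 3: beta = 0.5, y = 0.0 + 0.5*(0.0 - 1.111) = -0.5555
  grad(y) = -4.7767, v = y - alpha*grad = -0.3587
  prox(v) = soft_thresh(-0.3587, 0.1071) = -0.2516
Iteration 4: beta = 0.6, y = -0.2516 + 0.6*(-0.2516 - 0.0) = -0.4025
  grad(y) = -2.6349, v = y - alpha*grad = -0.2939
  prox(v) = soft_thresh(-0.2939, 0.1071) = -0.1868
f(x_4) = 7*(-0.1868)^2 + 3*(-0.1868) + 2.6*|-0.1868| = 0.1696


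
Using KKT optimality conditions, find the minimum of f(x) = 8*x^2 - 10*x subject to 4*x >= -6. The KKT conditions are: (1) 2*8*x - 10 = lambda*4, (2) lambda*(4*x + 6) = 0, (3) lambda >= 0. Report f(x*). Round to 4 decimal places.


Step 1: Try lambda = 0 (constraint inactive).
Stationarity: 2*8*x - 10 = 0
x* = 10/(2*8) = 0.625
Check constraint: 4*0.625 = 2.5 >= -6 -- satisfied.
Step 2: Compute optimal value.
f(x*) = 8*0.625^2 - 10*0.625 = -3.125


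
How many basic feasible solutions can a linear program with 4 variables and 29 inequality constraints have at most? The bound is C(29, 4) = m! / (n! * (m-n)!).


Each vertex corresponds to some choice of n active constraints out of m, so the number of vertices is at most C(m, n) = m! / (n!(m-n)!).
m = 29, n = 4
Numerator: 29 * 28 * 27 * 26
Denominator: 4! = 24
C(29, 4) = 23751


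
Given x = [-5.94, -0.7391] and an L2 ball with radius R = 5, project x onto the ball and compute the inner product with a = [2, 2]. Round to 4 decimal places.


Step 1: Compute ||x|| (intermediates to 6 decimals).
||x|| = sqrt((-5.94)^2 + (-0.7391)^2) = 5.985806
Step 2: Project.
Since ||x|| > R, scale = R/||x|| = 5/5.985806 = 0.835309, proj(x) = scale * x
proj(x) = [-4.961735, -0.617377]
Step 3: Dot product.
a^T * proj(x) = 2*(-4.961735) + 2*(-0.617377) = -11.1582


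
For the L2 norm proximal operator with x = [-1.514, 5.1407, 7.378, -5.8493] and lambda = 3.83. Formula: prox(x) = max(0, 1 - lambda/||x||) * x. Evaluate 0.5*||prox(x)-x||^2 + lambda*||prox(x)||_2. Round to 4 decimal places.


Step 1: Compute ||x||.
||x|| = 10.8337
Step 2: Compute scaling factor.
scale = max(0, 1 - 3.83/10.8337) = 0.6465
Step 3: prox(x) = [-0.9788, 3.3233, 4.7697, -3.7814]
||prox(x)|| = 7.0037
Step 4: Proximal objective.
0.5*||prox-x||^2 = 7.3345
lambda*||prox|| = 26.8242
Total = 34.1585


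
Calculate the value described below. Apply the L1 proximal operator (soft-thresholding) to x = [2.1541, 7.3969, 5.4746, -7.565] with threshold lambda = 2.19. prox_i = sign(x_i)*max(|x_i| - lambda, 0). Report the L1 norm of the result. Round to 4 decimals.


Soft-thresholding with lambda = 2.19:
prox(2.1541) = sign(2.1541)*max(|2.1541| - 2.19, 0) = 0.0
prox(7.3969) = sign(7.3969)*max(|7.3969| - 2.19, 0) = 5.2069
prox(5.4746) = sign(5.4746)*max(|5.4746| - 2.19, 0) = 3.2846
prox(-7.565) = sign(-7.565)*max(|-7.565| - 2.19, 0) = -5.375
prox(x) = [0.0, 5.2069, 3.2846, -5.375]
||prox(x)||_1 = 0.0 + 5.2069 + 3.2846 + 5.375 = 13.8665


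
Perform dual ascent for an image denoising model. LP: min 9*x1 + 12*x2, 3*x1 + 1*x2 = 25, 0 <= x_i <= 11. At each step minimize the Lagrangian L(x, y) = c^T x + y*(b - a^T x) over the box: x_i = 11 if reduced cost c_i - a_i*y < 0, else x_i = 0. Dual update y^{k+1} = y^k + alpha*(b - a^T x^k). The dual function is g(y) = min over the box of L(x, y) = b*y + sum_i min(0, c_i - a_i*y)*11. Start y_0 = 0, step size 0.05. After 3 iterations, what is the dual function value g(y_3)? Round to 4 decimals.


Dual ascent for LP: min 9*x1 + 12*x2, 3*x1 + 1*x2 = 25, 0 <= x_i <= 11
Step 1: y^k = 0.0, reduced costs: (9.0, 12.0)
  x^k = (0.0, 0.0), subgradient = b - a^T x = 25.0
  y^{k+1} = 0.0 + 0.05*25.0 = 1.25
Step 2: y^k = 1.25, reduced costs: (5.25, 10.75)
  x^k = (0.0, 0.0), subgradient = b - a^T x = 25.0
  y^{k+1} = 1.25 + 0.05*25.0 = 2.5
Step 3: y^k = 2.5, reduced costs: (1.5, 9.5)
  x^k = (0.0, 0.0), subgradient = b - a^T x = 25.0
  y^{k+1} = 2.5 + 0.05*25.0 = 3.75
Dual objective at y_3 = 3.75: reduced costs (-2.25, 8.25), box minimizer x = (11.0, 0.0)
g(y_3) = b*y + (c1 - a1*y)*x1 + (c2 - a2*y)*x2 = 25*3.75 + (-2.25)*11.0 + 8.25*0.0 = 93.75 - 24.75 + 0.0 = 69.0


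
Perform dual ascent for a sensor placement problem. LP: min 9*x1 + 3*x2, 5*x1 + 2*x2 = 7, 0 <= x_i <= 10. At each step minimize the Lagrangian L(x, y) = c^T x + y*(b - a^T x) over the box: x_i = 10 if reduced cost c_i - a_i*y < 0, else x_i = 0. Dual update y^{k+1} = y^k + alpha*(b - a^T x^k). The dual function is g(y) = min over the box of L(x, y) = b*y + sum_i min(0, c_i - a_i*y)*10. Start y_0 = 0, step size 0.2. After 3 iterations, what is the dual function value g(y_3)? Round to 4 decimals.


Dual ascent for LP: min 9*x1 + 3*x2, 5*x1 + 2*x2 = 7, 0 <= x_i <= 10
Step 1: y^k = 0.0, reduced costs: (9.0, 3.0)
  x^k = (0.0, 0.0), subgradient = b - a^T x = 7.0
  y^{k+1} = 0.0 + 0.2*7.0 = 1.4
Step 2: y^k = 1.4, reduced costs: (2.0, 0.2)
  x^k = (0.0, 0.0), subgradient = b - a^T x = 7.0
  y^{k+1} = 1.4 + 0.2*7.0 = 2.8
Step 3: y^k = 2.8, reduced costs: (-5.0, -2.6)
  x^k = (10.0, 10.0), subgradient = b - a^T x = -63.0
  y^{k+1} = 2.8 + 0.2*-63.0 = -9.8
Dual objective at y_3 = -9.8: reduced costs (58.0, 22.6), box minimizer x = (0.0, 0.0)
g(y_3) = b*y + (c1 - a1*y)*x1 + (c2 - a2*y)*x2 = 7*(-9.8) + 58.0*0.0 + 22.6*0.0 = -68.6 + 0.0 + 0.0 = -68.6


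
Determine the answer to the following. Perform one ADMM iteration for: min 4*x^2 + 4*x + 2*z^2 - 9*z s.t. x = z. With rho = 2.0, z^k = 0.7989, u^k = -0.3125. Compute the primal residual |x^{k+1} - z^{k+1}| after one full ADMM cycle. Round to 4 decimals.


ADMM iteration with rho = 2.0, z^k = 0.7989, u^k = -0.3125
Step 1: x-update.
Minimize 4*x^2 + 4*x + (2.0/2)*(x - 0.7989 - 0.3125)^2
FOC: (2*4 + 2.0)*x = -4 + 2.0*(0.7989 + 0.3125)
x^{k+1} = -0.1777
Step 2: z-update.
Minimize 2*z^2 - 9*z + (2.0/2)*(-0.1777 - z - 0.3125)^2
FOC: (2*2 + 2.0)*z = 9 + 2.0*(-0.1777 - 0.3125)
z^{k+1} = 1.3366
Step 3: u-update.
u^{k+1} = -0.3125 - 0.1777 - 1.3366 = -1.8268
Step 4: Primal residual = |-0.1777 - 1.3366| = 1.5143


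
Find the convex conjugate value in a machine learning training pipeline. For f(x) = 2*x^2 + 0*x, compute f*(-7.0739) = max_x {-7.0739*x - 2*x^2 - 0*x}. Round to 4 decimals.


f*(y) = sup_x {y*x - a*x^2 - b*x} = sup_x {(y-b)*x - a*x^2}
FOC: (y - b) - 2a*x = 0 => x* = (y - b)/(2a)
x* = (-7.0739 - 0)/(2*2) = -1.7685
f*(-7.0739) = (y-b)^2/(4a) = (-7.0739 - 0)^2/(4*2)
= 50.0401/8 = 6.255


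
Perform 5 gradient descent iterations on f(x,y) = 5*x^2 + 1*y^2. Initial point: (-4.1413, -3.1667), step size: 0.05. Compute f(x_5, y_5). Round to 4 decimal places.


Gradient descent on f(x,y) = 5*x^2 + 1*y^2.
Starting point: (-4.1413, -3.1667), alpha = 0.05
Step 1: grad_x = 2*5*-4.1413 = -41.413, grad_y = 2*1*-3.1667 = -6.3334
  x_1 = -4.1413 - 0.05*-41.413 = -2.0707
  y_1 = -3.1667 - 0.05*-6.3334 = -2.85
Step 2: grad_x = 2*5*-2.0707 = -20.7065, grad_y = 2*1*-2.85 = -5.7001
  x_2 = -2.0707 - 0.05*-20.7065 = -1.0353
  y_2 = -2.85 - 0.05*-5.7001 = -2.565
Step 3: grad_x = 2*5*-1.0353 = -10.3533, grad_y = 2*1*-2.565 = -5.1301
  x_3 = -1.0353 - 0.05*-10.3533 = -0.5177
  y_3 = -2.565 - 0.05*-5.1301 = -2.3085
Step 4: grad_x = 2*5*-0.5177 = -5.1766, grad_y = 2*1*-2.3085 = -4.617
  x_4 = -0.5177 - 0.05*-5.1766 = -0.2588
  y_4 = -2.3085 - 0.05*-4.617 = -2.0777
Step 5: grad_x = 2*5*-0.2588 = -2.5883, grad_y = 2*1*-2.0777 = -4.1553
  x_5 = -0.2588 - 0.05*-2.5883 = -0.1294
  y_5 = -2.0777 - 0.05*-4.1553 = -1.8699
f(-0.1294, -1.8699) = 5*(-0.1294)^2 + 1*(-1.8699)^2 = 3.5803


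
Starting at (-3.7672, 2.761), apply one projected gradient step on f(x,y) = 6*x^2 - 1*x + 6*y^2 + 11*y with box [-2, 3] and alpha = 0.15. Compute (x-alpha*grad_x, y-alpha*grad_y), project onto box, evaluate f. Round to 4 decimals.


Step 1: Compute gradient at (-3.7672, 2.761).
grad_x = 2*6*-3.7672 - 1 = -46.2064
grad_y = 2*6*2.761 + 11 = 44.132
Step 2: Gradient step.
x_raw = -3.7672 - 0.15*-46.2064 = 3.1638
y_raw = 2.761 - 0.15*44.132 = -3.8588
Step 3: Project onto [-2, 3].
x_proj = clip(3.1638) = 3.0
y_proj = clip(-3.8588) = -2.0
Step 4: Evaluate f.
f(3.0, -2.0) = 53.0


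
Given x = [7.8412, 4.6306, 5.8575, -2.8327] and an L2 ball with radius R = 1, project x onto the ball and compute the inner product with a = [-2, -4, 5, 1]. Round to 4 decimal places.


Step 1: Compute ||x|| (intermediates to 6 decimals).
||x|| = sqrt(7.8412^2 + 4.6306^2 + 5.8575^2 + (-2.8327)^2) = 11.192023
Step 2: Project.
Since ||x|| > R, scale = R/||x|| = 1/11.192023 = 0.089349, proj(x) = scale * x
proj(x) = [0.700603, 0.413739, 0.523362, -0.253099]
Step 3: Dot product.
a^T * proj(x) = -2*0.700603 - 4*0.413739 + 5*0.523362 + 1*(-0.253099) = -0.6925


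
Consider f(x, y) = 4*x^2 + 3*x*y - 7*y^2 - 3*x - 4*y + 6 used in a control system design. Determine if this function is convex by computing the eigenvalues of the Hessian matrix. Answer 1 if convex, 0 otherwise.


The Hessian of f(x,y) = 4*x^2 + 3*x*y - 7*y^2 - 3*x - 4*y + 6 is:
H = [[8, 3], [3, -14]]
Trace = 8 - 14 = -6
Determinant = 8*-14 - (3)^2 = -121
Discriminant = (-6)^2 - 4*-121 = 520.0
Eigenvalues: lambda_1 = -14.4018, lambda_2 = 8.4018
The function is not convex.

0


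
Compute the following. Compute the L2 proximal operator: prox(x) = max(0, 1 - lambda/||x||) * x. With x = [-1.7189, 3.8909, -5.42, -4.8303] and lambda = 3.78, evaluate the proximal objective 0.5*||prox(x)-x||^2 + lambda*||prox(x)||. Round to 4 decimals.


Step 1: Compute ||x||.
||x|| = 8.4144
Step 2: Compute scaling factor.
scale = max(0, 1 - 3.78/8.4144) = 0.5508
Step 3: prox(x) = [-0.9467, 2.143, -2.9852, -2.6604]
||prox(x)|| = 4.6344
Step 4: Proximal objective.
0.5*||prox-x||^2 = 7.1442
lambda*||prox|| = 17.518
Total = 24.6622


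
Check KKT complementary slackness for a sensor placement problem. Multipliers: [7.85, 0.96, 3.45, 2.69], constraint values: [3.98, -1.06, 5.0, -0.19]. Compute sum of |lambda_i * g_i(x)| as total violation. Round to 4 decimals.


KKT complementary slackness check:
lambda_1 * g_1 = 7.85 * 3.98 = 31.243
lambda_2 * g_2 = 0.96 * -1.06 = -1.0176
lambda_3 * g_3 = 3.45 * 5.0 = 17.25
lambda_4 * g_4 = 2.69 * -0.19 = -0.5111
Total violation = 31.243 + 1.0176 + 17.25 + 0.5111 = 50.0217


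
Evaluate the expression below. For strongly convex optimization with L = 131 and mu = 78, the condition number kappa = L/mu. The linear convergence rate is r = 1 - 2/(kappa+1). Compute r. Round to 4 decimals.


Step 1: Compute the condition number.
kappa = L/mu = 131/78 = 1.6795
Step 2: Compute the convergence rate.
r = 1 - 2/(kappa + 1) = 1 - 2*mu/(L + mu) = (L - mu)/(L + mu) = 53/209 = 0.2536


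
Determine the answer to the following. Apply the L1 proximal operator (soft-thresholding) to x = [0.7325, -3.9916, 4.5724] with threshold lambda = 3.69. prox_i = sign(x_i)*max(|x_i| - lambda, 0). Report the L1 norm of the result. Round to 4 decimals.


Soft-thresholding with lambda = 3.69:
prox(0.7325) = sign(0.7325)*max(|0.7325| - 3.69, 0) = 0.0
prox(-3.9916) = sign(-3.9916)*max(|-3.9916| - 3.69, 0) = -0.3016
prox(4.5724) = sign(4.5724)*max(|4.5724| - 3.69, 0) = 0.8824
prox(x) = [0.0, -0.3016, 0.8824]
||prox(x)||_1 = 0.0 + 0.3016 + 0.8824 = 1.184


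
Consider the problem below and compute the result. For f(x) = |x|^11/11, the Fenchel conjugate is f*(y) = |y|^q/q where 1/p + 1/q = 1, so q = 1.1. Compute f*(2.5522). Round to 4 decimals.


The conjugate exponent q satisfies 1/p + 1/q = 1.
p = 11, so q = 11/(11 - 1) = 1.1
|y|^q = 2.5522^1.1 = 2.8029
f*(2.5522) = 2.8029 / 1.1 = 2.5481


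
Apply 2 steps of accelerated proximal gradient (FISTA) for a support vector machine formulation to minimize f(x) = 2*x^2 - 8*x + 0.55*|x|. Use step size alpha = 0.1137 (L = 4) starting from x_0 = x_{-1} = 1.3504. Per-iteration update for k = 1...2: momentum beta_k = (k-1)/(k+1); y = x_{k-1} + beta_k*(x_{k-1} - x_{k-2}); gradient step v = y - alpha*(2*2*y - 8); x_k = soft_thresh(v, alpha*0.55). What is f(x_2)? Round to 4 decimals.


FISTA on f(x) = 2*x^2 - 8*x + 0.55*|x|
L = 4, alpha = 0.1137
Iteration 1: beta = 0.0, y = 1.3504 + 0.0*(1.3504 - 1.3504) = 1.3504
  grad(y) = -2.5984, v = y - alpha*grad = 1.6458
  prox(v) = soft_thresh(1.6458, 0.0625) = 1.5833
Iteration 2: beta = 0.3333, y = 1.5833 + 0.3333*(1.5833 - 1.3504) = 1.6609
  grad(y) = -1.3563, v = y - alpha*grad = 1.8151
  prox(v) = soft_thresh(1.8151, 0.0625) = 1.7526
f(x_2) = 2*1.7526^2 - 8*1.7526 + 0.55*|1.7526| = -6.9137


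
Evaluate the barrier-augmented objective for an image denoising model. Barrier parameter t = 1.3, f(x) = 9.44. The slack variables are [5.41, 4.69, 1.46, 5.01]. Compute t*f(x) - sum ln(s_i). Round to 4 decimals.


Step 1: Compute log-barrier.
ln values: [1.6882, 1.5454, 0.3784, 1.6114]
phi = -(1.6882 + 1.5454 + 0.3784 + 1.6114) = -5.2236
Step 2: Compute augmented objective.
t*f(x) = 1.3*9.44 = 12.272
Total = 12.272 - 5.2236 = 7.0484


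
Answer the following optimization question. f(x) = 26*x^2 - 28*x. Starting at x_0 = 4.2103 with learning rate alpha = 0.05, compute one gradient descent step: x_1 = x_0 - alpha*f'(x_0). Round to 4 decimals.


We compute the gradient at x_0 and apply the update.
f'(x) = 52*x - 28
f'(4.2103) = 52*4.2103 - 28 = 190.9356
x_1 = 4.2103 - 0.05*190.9356 = -5.3365


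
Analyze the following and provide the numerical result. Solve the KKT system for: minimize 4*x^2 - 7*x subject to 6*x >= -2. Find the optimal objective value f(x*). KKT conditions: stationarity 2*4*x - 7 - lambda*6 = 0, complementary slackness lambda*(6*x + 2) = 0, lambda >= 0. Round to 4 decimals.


Step 1: Try lambda = 0 (constraint inactive).
Stationarity: 2*4*x - 7 = 0
x* = 7/(2*4) = 0.875
Check constraint: 6*0.875 = 5.25 >= -2 -- satisfied.
Step 2: Compute optimal value.
f(x*) = 4*0.875^2 - 7*0.875 = -3.0625


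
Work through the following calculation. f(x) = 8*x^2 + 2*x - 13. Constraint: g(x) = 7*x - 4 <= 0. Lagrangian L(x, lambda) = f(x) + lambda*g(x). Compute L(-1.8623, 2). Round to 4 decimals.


Step 1: Evaluate f(x).
f(-1.8623) = 8*(-1.8623)^2 + 2*(-1.8623) - 13 = 11.0207
Step 2: Evaluate g(x).
g(-1.8623) = 7*-1.8623 - 4 = -17.0361
Step 3: Compute Lagrangian.
L = 11.0207 + 2*-17.0361 = -23.0515


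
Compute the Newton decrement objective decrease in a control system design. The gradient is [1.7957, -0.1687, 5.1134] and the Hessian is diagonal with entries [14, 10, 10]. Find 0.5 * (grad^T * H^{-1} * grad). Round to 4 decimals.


Step 1: H is diagonal, so H^(-1) * g = [0.1283, -0.0169, 0.5113].
Step 2: g^T H^(-1) g = sum_i g_i^2 / H_ii
  = (1.7957)^2/14 + (-0.1687)^2/10 + (5.1134)^2/10
  = 0.2303 + 0.0028 + 2.6147 = 2.8479
Step 3: Objective decrease = 0.5 * g^T H^(-1) g = 1.4239


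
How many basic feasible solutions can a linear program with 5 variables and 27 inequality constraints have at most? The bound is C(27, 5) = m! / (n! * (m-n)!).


Each vertex corresponds to some choice of n active constraints out of m, so the number of vertices is at most C(m, n) = m! / (n!(m-n)!).
m = 27, n = 5
Numerator: 27 * 26 * 25 * 24 * 23
Denominator: 5! = 120
C(27, 5) = 80730


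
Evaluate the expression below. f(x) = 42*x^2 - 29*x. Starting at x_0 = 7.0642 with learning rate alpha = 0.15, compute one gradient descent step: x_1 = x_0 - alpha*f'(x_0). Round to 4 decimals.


We compute the gradient at x_0 and apply the update.
f'(x) = 84*x - 29
f'(7.0642) = 84*7.0642 - 29 = 564.3928
x_1 = 7.0642 - 0.15*564.3928 = -77.5947


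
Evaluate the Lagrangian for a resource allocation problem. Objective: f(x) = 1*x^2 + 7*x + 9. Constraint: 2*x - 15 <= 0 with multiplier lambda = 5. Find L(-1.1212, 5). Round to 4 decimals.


Step 1: Evaluate f(x).
f(-1.1212) = 1*(-1.1212)^2 + 7*(-1.1212) + 9 = 2.4087
Step 2: Evaluate g(x).
g(-1.1212) = 2*-1.1212 - 15 = -17.2424
Step 3: Compute Lagrangian.
L = 2.4087 + 5*-17.2424 = -83.8033


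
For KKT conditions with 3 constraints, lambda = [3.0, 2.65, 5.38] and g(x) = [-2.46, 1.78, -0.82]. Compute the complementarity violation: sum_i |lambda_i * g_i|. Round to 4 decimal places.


KKT complementary slackness check:
lambda_1 * g_1 = 3.0 * -2.46 = -7.38
lambda_2 * g_2 = 2.65 * 1.78 = 4.717
lambda_3 * g_3 = 5.38 * -0.82 = -4.4116
Total violation = 7.38 + 4.717 + 4.4116 = 16.5086


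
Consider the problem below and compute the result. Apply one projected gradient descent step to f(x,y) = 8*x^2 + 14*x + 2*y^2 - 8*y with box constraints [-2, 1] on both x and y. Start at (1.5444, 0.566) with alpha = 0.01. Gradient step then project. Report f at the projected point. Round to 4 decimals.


Step 1: Compute gradient at (1.5444, 0.566).
grad_x = 2*8*1.5444 + 14 = 38.7104
grad_y = 2*2*0.566 - 8 = -5.736
Step 2: Gradient step.
x_raw = 1.5444 - 0.01*38.7104 = 1.1573
y_raw = 0.566 - 0.01*-5.736 = 0.6234
Step 3: Project onto [-2, 1].
x_proj = clip(1.1573) = 1.0
y_proj = clip(0.6234) = 0.6234
Step 4: Evaluate f.
f(1.0, 0.6234) = 17.7903


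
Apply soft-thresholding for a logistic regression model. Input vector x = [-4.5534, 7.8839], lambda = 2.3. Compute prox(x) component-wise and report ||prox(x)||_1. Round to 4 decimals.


Soft-thresholding with lambda = 2.3:
prox(-4.5534) = sign(-4.5534)*max(|-4.5534| - 2.3, 0) = -2.2534
prox(7.8839) = sign(7.8839)*max(|7.8839| - 2.3, 0) = 5.5839
prox(x) = [-2.2534, 5.5839]
||prox(x)||_1 = 2.2534 + 5.5839 = 7.8373


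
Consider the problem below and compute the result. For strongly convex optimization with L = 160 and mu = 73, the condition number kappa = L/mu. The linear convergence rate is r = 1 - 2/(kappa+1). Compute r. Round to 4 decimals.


Step 1: Compute the condition number.
kappa = L/mu = 160/73 = 2.1918
Step 2: Compute the convergence rate.
r = 1 - 2/(kappa + 1) = 1 - 2*mu/(L + mu) = (L - mu)/(L + mu) = 87/233 = 0.3734


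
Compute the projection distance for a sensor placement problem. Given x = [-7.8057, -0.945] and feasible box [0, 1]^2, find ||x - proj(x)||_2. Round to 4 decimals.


Project each component onto [0, 1].
clip(-7.8057) = 0.0, clip(-0.945) = 0.0
Projection = [0.0, 0.0]
Squared diffs: [60.929, 0.893]
Distance = sqrt(61.822) = 7.8627


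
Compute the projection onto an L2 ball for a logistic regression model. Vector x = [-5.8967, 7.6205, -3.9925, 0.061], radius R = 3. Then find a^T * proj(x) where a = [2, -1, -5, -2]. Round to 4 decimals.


Step 1: Compute ||x|| (intermediates to 6 decimals).
||x|| = sqrt((-5.8967)^2 + 7.6205^2 + (-3.9925)^2 + 0.061^2) = 10.430094
Step 2: Project.
Since ||x|| > R, scale = R/||x|| = 3/10.430094 = 0.287629, proj(x) = scale * x
proj(x) = [-1.696062, 2.191877, -1.148359, 0.017545]
Step 3: Dot product.
a^T * proj(x) = 2*(-1.696062) - 1*2.191877 - 5*(-1.148359) - 2*0.017545 = 0.1227


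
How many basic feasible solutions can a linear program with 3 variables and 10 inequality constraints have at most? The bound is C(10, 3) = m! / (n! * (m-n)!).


Each vertex corresponds to some choice of n active constraints out of m, so the number of vertices is at most C(m, n) = m! / (n!(m-n)!).
m = 10, n = 3
Numerator: 10 * 9 * 8
Denominator: 3! = 6
C(10, 3) = 120


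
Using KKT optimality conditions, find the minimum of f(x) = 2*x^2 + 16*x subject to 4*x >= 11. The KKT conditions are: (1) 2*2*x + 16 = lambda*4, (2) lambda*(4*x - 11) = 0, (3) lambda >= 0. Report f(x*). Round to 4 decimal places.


Step 1: Try lambda = 0 (constraint inactive).
x_unc = -16/(2*2) = -4.0
Check: 4*-4.0 = -16.0 < 11 -- violated!
Step 2: Constraint must be active: 4*x = 11
x* = 11/4 = 2.75
lambda = (2*2*2.75 + 16)/4 = 6.75
Step 3: Compute optimal value.
f(x*) = 2*2.75^2 + 16*2.75 = 59.125


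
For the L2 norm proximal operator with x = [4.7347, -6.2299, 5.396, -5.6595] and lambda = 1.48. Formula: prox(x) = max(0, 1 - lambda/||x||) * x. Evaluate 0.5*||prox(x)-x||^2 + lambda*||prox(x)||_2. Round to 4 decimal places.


Step 1: Compute ||x||.
||x|| = 11.0624
Step 2: Compute scaling factor.
scale = max(0, 1 - 1.48/11.0624) = 0.8662
Step 3: prox(x) = [4.1013, -5.3964, 4.6741, -4.9023]
||prox(x)|| = 9.5824
Step 4: Proximal objective.
0.5*||prox-x||^2 = 1.0952
lambda*||prox|| = 14.182
Total = 15.2771


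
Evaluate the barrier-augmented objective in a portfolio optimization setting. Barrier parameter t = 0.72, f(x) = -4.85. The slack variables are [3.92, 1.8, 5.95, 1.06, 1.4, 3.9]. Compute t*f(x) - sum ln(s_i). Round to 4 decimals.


Step 1: Compute log-barrier.
ln values: [1.3661, 0.5878, 1.7834, 0.0583, 0.3365, 1.361]
phi = -(1.3661 + 0.5878 + 1.7834 + 0.0583 + 0.3365 + 1.361) = -5.493
Step 2: Compute augmented objective.
t*f(x) = 0.72*-4.85 = -3.492
Total = -3.492 - 5.493 = -8.985


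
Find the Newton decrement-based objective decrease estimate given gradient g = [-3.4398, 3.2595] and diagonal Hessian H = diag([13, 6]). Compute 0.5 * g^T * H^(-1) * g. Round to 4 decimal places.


Step 1: H is diagonal, so H^(-1) * g = [-0.2646, 0.5433].
Step 2: g^T H^(-1) g = sum_i g_i^2 / H_ii
  = (-3.4398)^2/13 + (3.2595)^2/6
  = 0.9102 + 1.7707 = 2.6809
Step 3: Objective decrease = 0.5 * g^T H^(-1) g = 1.3404


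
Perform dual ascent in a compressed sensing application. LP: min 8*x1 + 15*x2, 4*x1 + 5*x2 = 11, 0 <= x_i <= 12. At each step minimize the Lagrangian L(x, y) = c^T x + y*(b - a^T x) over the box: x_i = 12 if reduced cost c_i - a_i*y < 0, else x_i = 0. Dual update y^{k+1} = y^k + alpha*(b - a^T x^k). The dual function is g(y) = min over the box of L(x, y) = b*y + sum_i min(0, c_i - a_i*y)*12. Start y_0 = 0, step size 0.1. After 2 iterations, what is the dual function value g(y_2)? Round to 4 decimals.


Dual ascent for LP: min 8*x1 + 15*x2, 4*x1 + 5*x2 = 11, 0 <= x_i <= 12
Step 1: y^k = 0.0, reduced costs: (8.0, 15.0)
  x^k = (0.0, 0.0), subgradient = b - a^T x = 11.0
  y^{k+1} = 0.0 + 0.1*11.0 = 1.1
Step 2: y^k = 1.1, reduced costs: (3.6, 9.5)
  x^k = (0.0, 0.0), subgradient = b - a^T x = 11.0
  y^{k+1} = 1.1 + 0.1*11.0 = 2.2
Dual objective at y_2 = 2.2: reduced costs (-0.8, 4.0), box minimizer x = (12.0, 0.0)
g(y_2) = b*y + (c1 - a1*y)*x1 + (c2 - a2*y)*x2 = 11*2.2 + (-0.8)*12.0 + 4.0*0.0 = 24.2 - 9.6 + 0.0 = 14.6


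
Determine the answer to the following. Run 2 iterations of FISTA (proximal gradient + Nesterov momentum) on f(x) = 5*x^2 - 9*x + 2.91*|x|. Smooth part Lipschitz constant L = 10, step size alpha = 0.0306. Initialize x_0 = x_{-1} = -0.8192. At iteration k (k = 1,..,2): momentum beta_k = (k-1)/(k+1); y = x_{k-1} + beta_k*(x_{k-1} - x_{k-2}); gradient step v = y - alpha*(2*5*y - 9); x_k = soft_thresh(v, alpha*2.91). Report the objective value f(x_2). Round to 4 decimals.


FISTA on f(x) = 5*x^2 - 9*x + 2.91*|x|
L = 10, alpha = 0.0306
Iteration 1: beta = 0.0, y = -0.8192 + 0.0*(-0.8192 + 0.8192) = -0.8192
  grad(y) = -17.192, v = y - alpha*grad = -0.2931
  prox(v) = soft_thresh(-0.2931, 0.089) = -0.2041
Iteration 2: beta = 0.3333, y = -0.2041 + 0.3333*(-0.2041 + 0.8192) = 0.001
  grad(y) = -8.9904, v = y - alpha*grad = 0.2761
  prox(v) = soft_thresh(0.2761, 0.089) = 0.187
f(x_2) = 5*0.187^2 - 9*0.187 + 2.91*|0.187| = -0.9641


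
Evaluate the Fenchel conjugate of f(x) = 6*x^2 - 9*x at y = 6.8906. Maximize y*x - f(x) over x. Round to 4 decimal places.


f*(y) = sup_x {y*x - a*x^2 - b*x} = sup_x {(y-b)*x - a*x^2}
FOC: (y - b) - 2a*x = 0 => x* = (y - b)/(2a)
x* = (6.8906 + 9)/(2*6) = 1.3242
f*(6.8906) = (y-b)^2/(4a) = (6.8906 + 9)^2/(4*6)
= 252.5112/24 = 10.5213


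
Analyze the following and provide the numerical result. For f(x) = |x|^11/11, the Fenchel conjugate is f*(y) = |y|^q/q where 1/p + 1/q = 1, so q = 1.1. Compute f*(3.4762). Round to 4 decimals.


The conjugate exponent q satisfies 1/p + 1/q = 1.
p = 11, so q = 11/(11 - 1) = 1.1
|y|^q = 3.4762^1.1 = 3.9375
f*(3.4762) = 3.9375 / 1.1 = 3.5795


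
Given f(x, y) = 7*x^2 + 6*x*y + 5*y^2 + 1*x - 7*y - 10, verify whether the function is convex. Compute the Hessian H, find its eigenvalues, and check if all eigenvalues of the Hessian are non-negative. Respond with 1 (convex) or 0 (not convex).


The Hessian of f(x,y) = 7*x^2 + 6*x*y + 5*y^2 + 1*x - 7*y - 10 is:
H = [[14, 6], [6, 10]]
Trace = 14 + 10 = 24
Determinant = 14*10 - (6)^2 = 104
Discriminant = (24)^2 - 4*104 = 160.0
Eigenvalues: lambda_1 = 5.6754, lambda_2 = 18.3246
The function is convex.

1


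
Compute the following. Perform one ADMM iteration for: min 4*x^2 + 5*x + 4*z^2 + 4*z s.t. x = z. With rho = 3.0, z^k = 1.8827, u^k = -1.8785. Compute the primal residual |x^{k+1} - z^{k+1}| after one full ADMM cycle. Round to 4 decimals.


ADMM iteration with rho = 3.0, z^k = 1.8827, u^k = -1.8785
Step 1: x-update.
Minimize 4*x^2 + 5*x + (3.0/2)*(x - 1.8827 - 1.8785)^2
FOC: (2*4 + 3.0)*x = -5 + 3.0*(1.8827 + 1.8785)
x^{k+1} = 0.5712
Step 2: z-update.
Minimize 4*z^2 + 4*z + (3.0/2)*(0.5712 - z - 1.8785)^2
FOC: (2*4 + 3.0)*z = -4 + 3.0*(0.5712 - 1.8785)
z^{k+1} = -0.7202
Step 3: u-update.
u^{k+1} = -1.8785 + 0.5712 + 0.7202 = -0.5871
Step 4: Primal residual = |0.5712 + 0.7202| = 1.2914


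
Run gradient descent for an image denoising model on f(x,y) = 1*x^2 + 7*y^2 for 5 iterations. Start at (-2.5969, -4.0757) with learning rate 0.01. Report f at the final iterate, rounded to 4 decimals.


Gradient descent on f(x,y) = 1*x^2 + 7*y^2.
Starting point: (-2.5969, -4.0757), alpha = 0.01
Step 1: grad_x = 2*1*-2.5969 = -5.1938, grad_y = 2*7*-4.0757 = -57.0598
  x_1 = -2.5969 - 0.01*-5.1938 = -2.545
  y_1 = -4.0757 - 0.01*-57.0598 = -3.5051
Step 2: grad_x = 2*1*-2.545 = -5.0899, grad_y = 2*7*-3.5051 = -49.0714
  x_2 = -2.545 - 0.01*-5.0899 = -2.4941
  y_2 = -3.5051 - 0.01*-49.0714 = -3.0144
Step 3: grad_x = 2*1*-2.4941 = -4.9881, grad_y = 2*7*-3.0144 = -42.2014
  x_3 = -2.4941 - 0.01*-4.9881 = -2.4442
  y_3 = -3.0144 - 0.01*-42.2014 = -2.5924
Step 4: grad_x = 2*1*-2.4442 = -4.8884, grad_y = 2*7*-2.5924 = -36.2932
  x_4 = -2.4442 - 0.01*-4.8884 = -2.3953
  y_4 = -2.5924 - 0.01*-36.2932 = -2.2294
Step 5: grad_x = 2*1*-2.3953 = -4.7906, grad_y = 2*7*-2.2294 = -31.2122
  x_5 = -2.3953 - 0.01*-4.7906 = -2.3474
  y_5 = -2.2294 - 0.01*-31.2122 = -1.9173
f(-2.3474, -1.9173) = 1*(-2.3474)^2 + 7*(-1.9173)^2 = 31.243


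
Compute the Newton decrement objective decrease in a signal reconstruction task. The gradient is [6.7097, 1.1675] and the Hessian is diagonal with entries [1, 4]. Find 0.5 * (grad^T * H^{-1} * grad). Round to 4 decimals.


Step 1: H is diagonal, so H^(-1) * g = [6.7097, 0.2919].
Step 2: g^T H^(-1) g = sum_i g_i^2 / H_ii
  = (6.7097)^2/1 + (1.1675)^2/4
  = 45.0201 + 0.3408 = 45.3608
Step 3: Objective decrease = 0.5 * g^T H^(-1) g = 22.6804


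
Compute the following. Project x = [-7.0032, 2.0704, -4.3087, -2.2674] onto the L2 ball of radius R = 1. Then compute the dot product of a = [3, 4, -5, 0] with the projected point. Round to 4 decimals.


Step 1: Compute ||x|| (intermediates to 6 decimals).
||x|| = sqrt((-7.0032)^2 + 2.0704^2 + (-4.3087)^2 + (-2.2674)^2) = 8.777093
Step 2: Project.
Since ||x|| > R, scale = R/||x|| = 1/8.777093 = 0.113933, proj(x) = scale * x
proj(x) = [-0.797896, 0.235887, -0.490903, -0.258332]
Step 3: Dot product.
a^T * proj(x) = 3*(-0.797896) + 4*0.235887 - 5*(-0.490903) + 0*(-0.258332) = 1.0044


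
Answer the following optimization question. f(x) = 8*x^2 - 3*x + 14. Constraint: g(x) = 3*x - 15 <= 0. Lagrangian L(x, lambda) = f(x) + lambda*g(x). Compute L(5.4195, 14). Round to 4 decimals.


Step 1: Evaluate f(x).
f(5.4195) = 8*5.4195^2 - 3*5.4195 + 14 = 232.7093
Step 2: Evaluate g(x).
g(5.4195) = 3*5.4195 - 15 = 1.2585
Step 3: Compute Lagrangian.
L = 232.7093 + 14*1.2585 = 250.3283


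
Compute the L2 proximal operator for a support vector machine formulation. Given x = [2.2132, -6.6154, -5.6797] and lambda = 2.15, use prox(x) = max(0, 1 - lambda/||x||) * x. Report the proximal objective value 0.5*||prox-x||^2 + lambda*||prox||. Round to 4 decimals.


Step 1: Compute ||x||.
||x|| = 8.9956
Step 2: Compute scaling factor.
scale = max(0, 1 - 2.15/8.9956) = 0.761
Step 3: prox(x) = [1.6842, -5.0343, -4.3222]
||prox(x)|| = 6.8456
Step 4: Proximal objective.
0.5*||prox-x||^2 = 2.3113
lambda*||prox|| = 14.718
Total = 17.0293
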